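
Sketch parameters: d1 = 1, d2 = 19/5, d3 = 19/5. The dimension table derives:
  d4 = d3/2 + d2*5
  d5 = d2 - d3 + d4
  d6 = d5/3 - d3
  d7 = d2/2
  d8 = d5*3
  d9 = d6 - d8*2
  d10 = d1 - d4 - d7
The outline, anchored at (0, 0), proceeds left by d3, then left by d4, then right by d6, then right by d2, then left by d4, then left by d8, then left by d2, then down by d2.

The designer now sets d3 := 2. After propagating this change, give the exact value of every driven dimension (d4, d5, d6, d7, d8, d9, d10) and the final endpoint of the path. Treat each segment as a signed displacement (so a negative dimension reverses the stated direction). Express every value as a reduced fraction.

d4 = 20
d5 = 109/5
d6 = 79/15
d7 = 19/10
d8 = 327/5
d9 = -1883/15
d10 = -209/10
endpoint = (-1532/15, -19/5)

Apply edit: d3 := 2
  d4 = d3/2 + d2*5 = 20
  d5 = d2 - d3 + d4 = 109/5
  d6 = d5/3 - d3 = 79/15
  d7 = d2/2 = 19/10
  d8 = d5*3 = 327/5
  d9 = d6 - d8*2 = -1883/15
  d10 = d1 - d4 - d7 = -209/10
Walk from origin (0, 0):
  seg 1: left by d3 = 2 → (-2, 0)
  seg 2: left by d4 = 20 → (-22, 0)
  seg 3: right by d6 = 79/15 → (-251/15, 0)
  seg 4: right by d2 = 19/5 → (-194/15, 0)
  seg 5: left by d4 = 20 → (-494/15, 0)
  seg 6: left by d8 = 327/5 → (-295/3, 0)
  seg 7: left by d2 = 19/5 → (-1532/15, 0)
  seg 8: down by d2 = 19/5 → (-1532/15, -19/5)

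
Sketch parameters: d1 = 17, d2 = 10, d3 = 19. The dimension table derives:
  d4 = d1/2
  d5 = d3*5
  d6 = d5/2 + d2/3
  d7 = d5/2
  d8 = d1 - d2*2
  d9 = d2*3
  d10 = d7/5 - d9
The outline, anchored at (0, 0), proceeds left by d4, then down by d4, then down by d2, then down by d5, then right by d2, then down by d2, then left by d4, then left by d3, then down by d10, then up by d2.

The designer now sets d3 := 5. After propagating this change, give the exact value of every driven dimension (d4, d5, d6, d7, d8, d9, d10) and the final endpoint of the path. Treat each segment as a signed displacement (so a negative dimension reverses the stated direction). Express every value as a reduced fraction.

d4 = 17/2
d5 = 25
d6 = 95/6
d7 = 25/2
d8 = -3
d9 = 30
d10 = -55/2
endpoint = (-12, -16)

Apply edit: d3 := 5
  d4 = d1/2 = 17/2
  d5 = d3*5 = 25
  d6 = d5/2 + d2/3 = 95/6
  d7 = d5/2 = 25/2
  d8 = d1 - d2*2 = -3
  d9 = d2*3 = 30
  d10 = d7/5 - d9 = -55/2
Walk from origin (0, 0):
  seg 1: left by d4 = 17/2 → (-17/2, 0)
  seg 2: down by d4 = 17/2 → (-17/2, -17/2)
  seg 3: down by d2 = 10 → (-17/2, -37/2)
  seg 4: down by d5 = 25 → (-17/2, -87/2)
  seg 5: right by d2 = 10 → (3/2, -87/2)
  seg 6: down by d2 = 10 → (3/2, -107/2)
  seg 7: left by d4 = 17/2 → (-7, -107/2)
  seg 8: left by d3 = 5 → (-12, -107/2)
  seg 9: down by d10 = -55/2 → (-12, -26)
  seg 10: up by d2 = 10 → (-12, -16)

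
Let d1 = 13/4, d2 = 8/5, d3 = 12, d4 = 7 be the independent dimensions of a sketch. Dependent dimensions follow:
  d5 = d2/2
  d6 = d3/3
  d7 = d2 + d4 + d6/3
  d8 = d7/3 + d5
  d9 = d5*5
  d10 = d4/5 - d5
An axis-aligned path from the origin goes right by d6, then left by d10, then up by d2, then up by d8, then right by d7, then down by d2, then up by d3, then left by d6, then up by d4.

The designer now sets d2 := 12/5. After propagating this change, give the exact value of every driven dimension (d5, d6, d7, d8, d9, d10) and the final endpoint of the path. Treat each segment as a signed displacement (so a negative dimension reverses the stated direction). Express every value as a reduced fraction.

d5 = 6/5
d6 = 4
d7 = 161/15
d8 = 43/9
d9 = 6
d10 = 1/5
endpoint = (158/15, 214/9)

Apply edit: d2 := 12/5
  d5 = d2/2 = 6/5
  d6 = d3/3 = 4
  d7 = d2 + d4 + d6/3 = 161/15
  d8 = d7/3 + d5 = 43/9
  d9 = d5*5 = 6
  d10 = d4/5 - d5 = 1/5
Walk from origin (0, 0):
  seg 1: right by d6 = 4 → (4, 0)
  seg 2: left by d10 = 1/5 → (19/5, 0)
  seg 3: up by d2 = 12/5 → (19/5, 12/5)
  seg 4: up by d8 = 43/9 → (19/5, 323/45)
  seg 5: right by d7 = 161/15 → (218/15, 323/45)
  seg 6: down by d2 = 12/5 → (218/15, 43/9)
  seg 7: up by d3 = 12 → (218/15, 151/9)
  seg 8: left by d6 = 4 → (158/15, 151/9)
  seg 9: up by d4 = 7 → (158/15, 214/9)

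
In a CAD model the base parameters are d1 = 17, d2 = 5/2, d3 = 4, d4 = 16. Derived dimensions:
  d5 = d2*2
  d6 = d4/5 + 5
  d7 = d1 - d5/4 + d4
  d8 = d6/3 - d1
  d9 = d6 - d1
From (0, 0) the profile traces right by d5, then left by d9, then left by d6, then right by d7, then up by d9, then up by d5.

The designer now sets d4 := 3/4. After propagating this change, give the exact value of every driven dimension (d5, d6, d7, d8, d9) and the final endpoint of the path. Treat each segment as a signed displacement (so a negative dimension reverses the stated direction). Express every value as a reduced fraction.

d5 = 5
d6 = 103/20
d7 = 33/2
d8 = -917/60
d9 = -237/20
endpoint = (141/5, -137/20)

Apply edit: d4 := 3/4
  d5 = d2*2 = 5
  d6 = d4/5 + 5 = 103/20
  d7 = d1 - d5/4 + d4 = 33/2
  d8 = d6/3 - d1 = -917/60
  d9 = d6 - d1 = -237/20
Walk from origin (0, 0):
  seg 1: right by d5 = 5 → (5, 0)
  seg 2: left by d9 = -237/20 → (337/20, 0)
  seg 3: left by d6 = 103/20 → (117/10, 0)
  seg 4: right by d7 = 33/2 → (141/5, 0)
  seg 5: up by d9 = -237/20 → (141/5, -237/20)
  seg 6: up by d5 = 5 → (141/5, -137/20)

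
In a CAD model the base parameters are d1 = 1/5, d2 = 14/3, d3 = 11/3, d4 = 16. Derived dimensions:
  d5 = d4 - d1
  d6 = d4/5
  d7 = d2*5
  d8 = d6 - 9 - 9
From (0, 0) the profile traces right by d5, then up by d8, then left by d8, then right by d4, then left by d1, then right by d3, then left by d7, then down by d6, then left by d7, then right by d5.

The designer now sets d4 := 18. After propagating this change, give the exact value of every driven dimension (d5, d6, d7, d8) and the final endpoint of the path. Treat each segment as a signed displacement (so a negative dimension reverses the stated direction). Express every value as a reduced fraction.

d5 = 89/5
d6 = 18/5
d7 = 70/3
d8 = -72/5
endpoint = (124/5, -18)

Apply edit: d4 := 18
  d5 = d4 - d1 = 89/5
  d6 = d4/5 = 18/5
  d7 = d2*5 = 70/3
  d8 = d6 - 9 - 9 = -72/5
Walk from origin (0, 0):
  seg 1: right by d5 = 89/5 → (89/5, 0)
  seg 2: up by d8 = -72/5 → (89/5, -72/5)
  seg 3: left by d8 = -72/5 → (161/5, -72/5)
  seg 4: right by d4 = 18 → (251/5, -72/5)
  seg 5: left by d1 = 1/5 → (50, -72/5)
  seg 6: right by d3 = 11/3 → (161/3, -72/5)
  seg 7: left by d7 = 70/3 → (91/3, -72/5)
  seg 8: down by d6 = 18/5 → (91/3, -18)
  seg 9: left by d7 = 70/3 → (7, -18)
  seg 10: right by d5 = 89/5 → (124/5, -18)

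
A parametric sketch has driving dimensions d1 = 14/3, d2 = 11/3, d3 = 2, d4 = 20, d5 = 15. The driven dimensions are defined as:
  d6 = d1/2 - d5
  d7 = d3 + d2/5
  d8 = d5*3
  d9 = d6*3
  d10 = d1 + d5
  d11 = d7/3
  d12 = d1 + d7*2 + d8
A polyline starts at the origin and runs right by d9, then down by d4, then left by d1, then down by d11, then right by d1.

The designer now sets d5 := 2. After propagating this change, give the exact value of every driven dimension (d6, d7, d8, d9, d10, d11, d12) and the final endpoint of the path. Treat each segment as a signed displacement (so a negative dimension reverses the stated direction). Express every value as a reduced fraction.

d6 = 1/3
d7 = 41/15
d8 = 6
d9 = 1
d10 = 20/3
d11 = 41/45
d12 = 242/15
endpoint = (1, -941/45)

Apply edit: d5 := 2
  d6 = d1/2 - d5 = 1/3
  d7 = d3 + d2/5 = 41/15
  d8 = d5*3 = 6
  d9 = d6*3 = 1
  d10 = d1 + d5 = 20/3
  d11 = d7/3 = 41/45
  d12 = d1 + d7*2 + d8 = 242/15
Walk from origin (0, 0):
  seg 1: right by d9 = 1 → (1, 0)
  seg 2: down by d4 = 20 → (1, -20)
  seg 3: left by d1 = 14/3 → (-11/3, -20)
  seg 4: down by d11 = 41/45 → (-11/3, -941/45)
  seg 5: right by d1 = 14/3 → (1, -941/45)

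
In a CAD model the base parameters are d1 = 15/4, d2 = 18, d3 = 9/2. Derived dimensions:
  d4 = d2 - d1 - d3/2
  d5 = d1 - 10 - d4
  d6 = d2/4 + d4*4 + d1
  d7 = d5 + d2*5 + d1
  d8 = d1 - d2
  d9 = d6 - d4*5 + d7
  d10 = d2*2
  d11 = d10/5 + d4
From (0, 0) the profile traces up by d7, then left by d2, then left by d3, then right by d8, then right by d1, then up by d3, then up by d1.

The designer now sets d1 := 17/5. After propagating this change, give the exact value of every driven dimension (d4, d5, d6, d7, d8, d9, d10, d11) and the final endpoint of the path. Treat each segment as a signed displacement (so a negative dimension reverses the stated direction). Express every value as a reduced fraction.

Apply edit: d1 := 17/5
  d4 = d2 - d1 - d3/2 = 247/20
  d5 = d1 - 10 - d4 = -379/20
  d6 = d2/4 + d4*4 + d1 = 573/10
  d7 = d5 + d2*5 + d1 = 1489/20
  d8 = d1 - d2 = -73/5
  d9 = d6 - d4*5 + d7 = 70
  d10 = d2*2 = 36
  d11 = d10/5 + d4 = 391/20
Walk from origin (0, 0):
  seg 1: up by d7 = 1489/20 → (0, 1489/20)
  seg 2: left by d2 = 18 → (-18, 1489/20)
  seg 3: left by d3 = 9/2 → (-45/2, 1489/20)
  seg 4: right by d8 = -73/5 → (-371/10, 1489/20)
  seg 5: right by d1 = 17/5 → (-337/10, 1489/20)
  seg 6: up by d3 = 9/2 → (-337/10, 1579/20)
  seg 7: up by d1 = 17/5 → (-337/10, 1647/20)

d4 = 247/20
d5 = -379/20
d6 = 573/10
d7 = 1489/20
d8 = -73/5
d9 = 70
d10 = 36
d11 = 391/20
endpoint = (-337/10, 1647/20)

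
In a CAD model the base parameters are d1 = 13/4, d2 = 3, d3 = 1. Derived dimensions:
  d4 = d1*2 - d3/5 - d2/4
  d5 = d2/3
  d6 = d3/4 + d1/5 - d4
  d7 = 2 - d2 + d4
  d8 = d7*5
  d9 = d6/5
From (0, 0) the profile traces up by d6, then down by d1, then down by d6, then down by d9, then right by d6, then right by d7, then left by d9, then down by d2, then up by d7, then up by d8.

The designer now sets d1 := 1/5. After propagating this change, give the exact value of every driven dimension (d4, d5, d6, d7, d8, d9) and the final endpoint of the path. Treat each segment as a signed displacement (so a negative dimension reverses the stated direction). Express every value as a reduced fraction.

Apply edit: d1 := 1/5
  d4 = d1*2 - d3/5 - d2/4 = -11/20
  d5 = d2/3 = 1
  d6 = d3/4 + d1/5 - d4 = 21/25
  d7 = 2 - d2 + d4 = -31/20
  d8 = d7*5 = -31/4
  d9 = d6/5 = 21/125
Walk from origin (0, 0):
  seg 1: up by d6 = 21/25 → (0, 21/25)
  seg 2: down by d1 = 1/5 → (0, 16/25)
  seg 3: down by d6 = 21/25 → (0, -1/5)
  seg 4: down by d9 = 21/125 → (0, -46/125)
  seg 5: right by d6 = 21/25 → (21/25, -46/125)
  seg 6: right by d7 = -31/20 → (-71/100, -46/125)
  seg 7: left by d9 = 21/125 → (-439/500, -46/125)
  seg 8: down by d2 = 3 → (-439/500, -421/125)
  seg 9: up by d7 = -31/20 → (-439/500, -2459/500)
  seg 10: up by d8 = -31/4 → (-439/500, -3167/250)

d4 = -11/20
d5 = 1
d6 = 21/25
d7 = -31/20
d8 = -31/4
d9 = 21/125
endpoint = (-439/500, -3167/250)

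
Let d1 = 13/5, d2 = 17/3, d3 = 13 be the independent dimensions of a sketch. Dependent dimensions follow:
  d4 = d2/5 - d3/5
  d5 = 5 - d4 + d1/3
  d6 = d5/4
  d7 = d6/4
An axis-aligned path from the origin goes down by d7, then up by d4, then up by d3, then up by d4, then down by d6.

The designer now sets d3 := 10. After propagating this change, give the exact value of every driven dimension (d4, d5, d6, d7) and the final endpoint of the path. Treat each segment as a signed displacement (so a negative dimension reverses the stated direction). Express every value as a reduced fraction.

Apply edit: d3 := 10
  d4 = d2/5 - d3/5 = -13/15
  d5 = 5 - d4 + d1/3 = 101/15
  d6 = d5/4 = 101/60
  d7 = d6/4 = 101/240
Walk from origin (0, 0):
  seg 1: down by d7 = 101/240 → (0, -101/240)
  seg 2: up by d4 = -13/15 → (0, -103/80)
  seg 3: up by d3 = 10 → (0, 697/80)
  seg 4: up by d4 = -13/15 → (0, 1883/240)
  seg 5: down by d6 = 101/60 → (0, 493/80)

d4 = -13/15
d5 = 101/15
d6 = 101/60
d7 = 101/240
endpoint = (0, 493/80)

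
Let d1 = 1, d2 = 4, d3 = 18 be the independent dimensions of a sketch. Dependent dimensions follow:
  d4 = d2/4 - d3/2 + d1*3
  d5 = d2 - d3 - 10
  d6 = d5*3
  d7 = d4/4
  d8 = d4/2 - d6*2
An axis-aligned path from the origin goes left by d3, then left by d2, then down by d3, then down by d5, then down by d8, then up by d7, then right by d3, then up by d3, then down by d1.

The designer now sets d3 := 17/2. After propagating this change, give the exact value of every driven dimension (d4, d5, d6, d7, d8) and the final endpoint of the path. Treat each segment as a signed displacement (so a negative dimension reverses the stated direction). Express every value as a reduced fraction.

d4 = -1/4
d5 = -29/2
d6 = -87/2
d7 = -1/16
d8 = 695/8
endpoint = (-4, -1175/16)

Apply edit: d3 := 17/2
  d4 = d2/4 - d3/2 + d1*3 = -1/4
  d5 = d2 - d3 - 10 = -29/2
  d6 = d5*3 = -87/2
  d7 = d4/4 = -1/16
  d8 = d4/2 - d6*2 = 695/8
Walk from origin (0, 0):
  seg 1: left by d3 = 17/2 → (-17/2, 0)
  seg 2: left by d2 = 4 → (-25/2, 0)
  seg 3: down by d3 = 17/2 → (-25/2, -17/2)
  seg 4: down by d5 = -29/2 → (-25/2, 6)
  seg 5: down by d8 = 695/8 → (-25/2, -647/8)
  seg 6: up by d7 = -1/16 → (-25/2, -1295/16)
  seg 7: right by d3 = 17/2 → (-4, -1295/16)
  seg 8: up by d3 = 17/2 → (-4, -1159/16)
  seg 9: down by d1 = 1 → (-4, -1175/16)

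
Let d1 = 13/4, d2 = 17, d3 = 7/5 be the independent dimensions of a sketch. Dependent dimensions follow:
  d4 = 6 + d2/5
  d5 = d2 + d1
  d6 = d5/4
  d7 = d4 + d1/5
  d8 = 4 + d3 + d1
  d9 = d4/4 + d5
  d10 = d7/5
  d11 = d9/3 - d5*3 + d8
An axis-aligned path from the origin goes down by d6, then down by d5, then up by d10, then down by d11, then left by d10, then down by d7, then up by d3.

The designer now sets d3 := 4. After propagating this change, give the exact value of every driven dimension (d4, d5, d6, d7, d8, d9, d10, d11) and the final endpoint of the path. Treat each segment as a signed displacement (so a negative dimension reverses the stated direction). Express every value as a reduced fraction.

d4 = 47/5
d5 = 81/4
d6 = 81/16
d7 = 201/20
d8 = 45/4
d9 = 113/5
d10 = 201/100
d11 = -1259/30
endpoint = (-201/100, 15137/1200)

Apply edit: d3 := 4
  d4 = 6 + d2/5 = 47/5
  d5 = d2 + d1 = 81/4
  d6 = d5/4 = 81/16
  d7 = d4 + d1/5 = 201/20
  d8 = 4 + d3 + d1 = 45/4
  d9 = d4/4 + d5 = 113/5
  d10 = d7/5 = 201/100
  d11 = d9/3 - d5*3 + d8 = -1259/30
Walk from origin (0, 0):
  seg 1: down by d6 = 81/16 → (0, -81/16)
  seg 2: down by d5 = 81/4 → (0, -405/16)
  seg 3: up by d10 = 201/100 → (0, -9321/400)
  seg 4: down by d11 = -1259/30 → (0, 22397/1200)
  seg 5: left by d10 = 201/100 → (-201/100, 22397/1200)
  seg 6: down by d7 = 201/20 → (-201/100, 10337/1200)
  seg 7: up by d3 = 4 → (-201/100, 15137/1200)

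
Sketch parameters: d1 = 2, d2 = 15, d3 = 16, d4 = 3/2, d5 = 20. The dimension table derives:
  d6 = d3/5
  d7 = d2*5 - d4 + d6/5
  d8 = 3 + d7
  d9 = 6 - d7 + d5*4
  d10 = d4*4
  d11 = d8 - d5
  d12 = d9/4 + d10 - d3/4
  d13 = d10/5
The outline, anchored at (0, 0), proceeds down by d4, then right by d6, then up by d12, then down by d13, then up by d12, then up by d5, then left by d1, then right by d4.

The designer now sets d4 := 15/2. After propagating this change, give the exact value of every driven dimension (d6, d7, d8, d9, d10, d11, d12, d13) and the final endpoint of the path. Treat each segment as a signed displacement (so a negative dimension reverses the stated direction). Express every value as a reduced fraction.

Apply edit: d4 := 15/2
  d6 = d3/5 = 16/5
  d7 = d2*5 - d4 + d6/5 = 3407/50
  d8 = 3 + d7 = 3557/50
  d9 = 6 - d7 + d5*4 = 893/50
  d10 = d4*4 = 30
  d11 = d8 - d5 = 2557/50
  d12 = d9/4 + d10 - d3/4 = 6093/200
  d13 = d10/5 = 6
Walk from origin (0, 0):
  seg 1: down by d4 = 15/2 → (0, -15/2)
  seg 2: right by d6 = 16/5 → (16/5, -15/2)
  seg 3: up by d12 = 6093/200 → (16/5, 4593/200)
  seg 4: down by d13 = 6 → (16/5, 3393/200)
  seg 5: up by d12 = 6093/200 → (16/5, 4743/100)
  seg 6: up by d5 = 20 → (16/5, 6743/100)
  seg 7: left by d1 = 2 → (6/5, 6743/100)
  seg 8: right by d4 = 15/2 → (87/10, 6743/100)

d6 = 16/5
d7 = 3407/50
d8 = 3557/50
d9 = 893/50
d10 = 30
d11 = 2557/50
d12 = 6093/200
d13 = 6
endpoint = (87/10, 6743/100)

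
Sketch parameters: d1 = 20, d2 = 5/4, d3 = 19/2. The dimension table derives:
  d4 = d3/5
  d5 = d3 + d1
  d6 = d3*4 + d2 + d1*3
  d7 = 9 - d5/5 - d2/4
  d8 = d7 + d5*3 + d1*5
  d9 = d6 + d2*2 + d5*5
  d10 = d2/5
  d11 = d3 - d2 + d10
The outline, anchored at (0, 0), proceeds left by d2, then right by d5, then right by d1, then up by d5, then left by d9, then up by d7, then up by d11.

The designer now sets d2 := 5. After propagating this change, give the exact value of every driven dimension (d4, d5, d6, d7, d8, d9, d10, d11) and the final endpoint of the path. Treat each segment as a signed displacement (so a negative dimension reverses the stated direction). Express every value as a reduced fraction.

d4 = 19/10
d5 = 59/2
d6 = 103
d7 = 37/20
d8 = 3807/20
d9 = 521/2
d10 = 1
d11 = 11/2
endpoint = (-216, 737/20)

Apply edit: d2 := 5
  d4 = d3/5 = 19/10
  d5 = d3 + d1 = 59/2
  d6 = d3*4 + d2 + d1*3 = 103
  d7 = 9 - d5/5 - d2/4 = 37/20
  d8 = d7 + d5*3 + d1*5 = 3807/20
  d9 = d6 + d2*2 + d5*5 = 521/2
  d10 = d2/5 = 1
  d11 = d3 - d2 + d10 = 11/2
Walk from origin (0, 0):
  seg 1: left by d2 = 5 → (-5, 0)
  seg 2: right by d5 = 59/2 → (49/2, 0)
  seg 3: right by d1 = 20 → (89/2, 0)
  seg 4: up by d5 = 59/2 → (89/2, 59/2)
  seg 5: left by d9 = 521/2 → (-216, 59/2)
  seg 6: up by d7 = 37/20 → (-216, 627/20)
  seg 7: up by d11 = 11/2 → (-216, 737/20)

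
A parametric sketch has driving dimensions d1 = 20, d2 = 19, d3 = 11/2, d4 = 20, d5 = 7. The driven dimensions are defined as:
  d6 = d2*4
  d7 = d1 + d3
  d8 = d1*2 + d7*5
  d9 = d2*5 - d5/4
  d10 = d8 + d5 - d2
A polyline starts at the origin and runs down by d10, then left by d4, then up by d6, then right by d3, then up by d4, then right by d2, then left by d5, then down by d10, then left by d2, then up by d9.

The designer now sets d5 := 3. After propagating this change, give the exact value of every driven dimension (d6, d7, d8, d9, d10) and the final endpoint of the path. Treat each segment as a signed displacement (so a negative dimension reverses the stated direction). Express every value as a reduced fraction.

Apply edit: d5 := 3
  d6 = d2*4 = 76
  d7 = d1 + d3 = 51/2
  d8 = d1*2 + d7*5 = 335/2
  d9 = d2*5 - d5/4 = 377/4
  d10 = d8 + d5 - d2 = 303/2
Walk from origin (0, 0):
  seg 1: down by d10 = 303/2 → (0, -303/2)
  seg 2: left by d4 = 20 → (-20, -303/2)
  seg 3: up by d6 = 76 → (-20, -151/2)
  seg 4: right by d3 = 11/2 → (-29/2, -151/2)
  seg 5: up by d4 = 20 → (-29/2, -111/2)
  seg 6: right by d2 = 19 → (9/2, -111/2)
  seg 7: left by d5 = 3 → (3/2, -111/2)
  seg 8: down by d10 = 303/2 → (3/2, -207)
  seg 9: left by d2 = 19 → (-35/2, -207)
  seg 10: up by d9 = 377/4 → (-35/2, -451/4)

d6 = 76
d7 = 51/2
d8 = 335/2
d9 = 377/4
d10 = 303/2
endpoint = (-35/2, -451/4)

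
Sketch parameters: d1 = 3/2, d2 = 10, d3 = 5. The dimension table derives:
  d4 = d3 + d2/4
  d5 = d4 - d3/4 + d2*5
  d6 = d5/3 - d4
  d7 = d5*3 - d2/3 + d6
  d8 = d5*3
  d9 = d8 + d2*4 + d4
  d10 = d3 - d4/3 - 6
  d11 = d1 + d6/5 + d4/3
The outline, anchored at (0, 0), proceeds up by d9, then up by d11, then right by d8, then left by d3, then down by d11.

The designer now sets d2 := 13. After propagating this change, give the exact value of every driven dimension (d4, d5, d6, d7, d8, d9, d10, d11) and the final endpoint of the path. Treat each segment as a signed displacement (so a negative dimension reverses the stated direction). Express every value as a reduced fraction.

d4 = 33/4
d5 = 72
d6 = 63/4
d7 = 2729/12
d8 = 216
d9 = 1105/4
d10 = -15/4
d11 = 37/5
endpoint = (211, 1105/4)

Apply edit: d2 := 13
  d4 = d3 + d2/4 = 33/4
  d5 = d4 - d3/4 + d2*5 = 72
  d6 = d5/3 - d4 = 63/4
  d7 = d5*3 - d2/3 + d6 = 2729/12
  d8 = d5*3 = 216
  d9 = d8 + d2*4 + d4 = 1105/4
  d10 = d3 - d4/3 - 6 = -15/4
  d11 = d1 + d6/5 + d4/3 = 37/5
Walk from origin (0, 0):
  seg 1: up by d9 = 1105/4 → (0, 1105/4)
  seg 2: up by d11 = 37/5 → (0, 5673/20)
  seg 3: right by d8 = 216 → (216, 5673/20)
  seg 4: left by d3 = 5 → (211, 5673/20)
  seg 5: down by d11 = 37/5 → (211, 1105/4)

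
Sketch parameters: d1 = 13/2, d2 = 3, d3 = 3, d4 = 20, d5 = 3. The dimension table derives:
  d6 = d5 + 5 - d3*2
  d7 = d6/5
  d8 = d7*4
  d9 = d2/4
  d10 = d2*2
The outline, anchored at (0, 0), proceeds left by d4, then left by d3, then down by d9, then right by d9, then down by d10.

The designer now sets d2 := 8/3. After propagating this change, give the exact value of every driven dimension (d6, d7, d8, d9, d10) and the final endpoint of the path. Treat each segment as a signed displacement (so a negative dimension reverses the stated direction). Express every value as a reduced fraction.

d6 = 2
d7 = 2/5
d8 = 8/5
d9 = 2/3
d10 = 16/3
endpoint = (-67/3, -6)

Apply edit: d2 := 8/3
  d6 = d5 + 5 - d3*2 = 2
  d7 = d6/5 = 2/5
  d8 = d7*4 = 8/5
  d9 = d2/4 = 2/3
  d10 = d2*2 = 16/3
Walk from origin (0, 0):
  seg 1: left by d4 = 20 → (-20, 0)
  seg 2: left by d3 = 3 → (-23, 0)
  seg 3: down by d9 = 2/3 → (-23, -2/3)
  seg 4: right by d9 = 2/3 → (-67/3, -2/3)
  seg 5: down by d10 = 16/3 → (-67/3, -6)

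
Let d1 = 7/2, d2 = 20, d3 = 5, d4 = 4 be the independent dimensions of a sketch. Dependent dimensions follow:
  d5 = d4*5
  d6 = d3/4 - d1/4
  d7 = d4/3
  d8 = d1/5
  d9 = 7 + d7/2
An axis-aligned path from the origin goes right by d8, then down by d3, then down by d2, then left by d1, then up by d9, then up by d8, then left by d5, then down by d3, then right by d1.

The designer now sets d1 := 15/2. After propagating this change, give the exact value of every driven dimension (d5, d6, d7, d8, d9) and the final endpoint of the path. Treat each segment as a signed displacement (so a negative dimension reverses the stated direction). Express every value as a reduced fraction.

Apply edit: d1 := 15/2
  d5 = d4*5 = 20
  d6 = d3/4 - d1/4 = -5/8
  d7 = d4/3 = 4/3
  d8 = d1/5 = 3/2
  d9 = 7 + d7/2 = 23/3
Walk from origin (0, 0):
  seg 1: right by d8 = 3/2 → (3/2, 0)
  seg 2: down by d3 = 5 → (3/2, -5)
  seg 3: down by d2 = 20 → (3/2, -25)
  seg 4: left by d1 = 15/2 → (-6, -25)
  seg 5: up by d9 = 23/3 → (-6, -52/3)
  seg 6: up by d8 = 3/2 → (-6, -95/6)
  seg 7: left by d5 = 20 → (-26, -95/6)
  seg 8: down by d3 = 5 → (-26, -125/6)
  seg 9: right by d1 = 15/2 → (-37/2, -125/6)

d5 = 20
d6 = -5/8
d7 = 4/3
d8 = 3/2
d9 = 23/3
endpoint = (-37/2, -125/6)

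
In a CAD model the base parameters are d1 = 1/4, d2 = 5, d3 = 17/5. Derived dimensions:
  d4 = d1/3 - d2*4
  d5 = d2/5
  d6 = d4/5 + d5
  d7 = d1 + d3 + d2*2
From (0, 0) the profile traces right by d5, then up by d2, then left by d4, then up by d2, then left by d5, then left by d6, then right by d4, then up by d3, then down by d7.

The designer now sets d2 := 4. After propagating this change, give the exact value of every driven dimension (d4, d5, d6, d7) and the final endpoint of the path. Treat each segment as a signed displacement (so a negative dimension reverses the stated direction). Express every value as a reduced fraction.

d4 = -191/12
d5 = 4/5
d6 = -143/60
d7 = 233/20
endpoint = (143/60, -1/4)

Apply edit: d2 := 4
  d4 = d1/3 - d2*4 = -191/12
  d5 = d2/5 = 4/5
  d6 = d4/5 + d5 = -143/60
  d7 = d1 + d3 + d2*2 = 233/20
Walk from origin (0, 0):
  seg 1: right by d5 = 4/5 → (4/5, 0)
  seg 2: up by d2 = 4 → (4/5, 4)
  seg 3: left by d4 = -191/12 → (1003/60, 4)
  seg 4: up by d2 = 4 → (1003/60, 8)
  seg 5: left by d5 = 4/5 → (191/12, 8)
  seg 6: left by d6 = -143/60 → (183/10, 8)
  seg 7: right by d4 = -191/12 → (143/60, 8)
  seg 8: up by d3 = 17/5 → (143/60, 57/5)
  seg 9: down by d7 = 233/20 → (143/60, -1/4)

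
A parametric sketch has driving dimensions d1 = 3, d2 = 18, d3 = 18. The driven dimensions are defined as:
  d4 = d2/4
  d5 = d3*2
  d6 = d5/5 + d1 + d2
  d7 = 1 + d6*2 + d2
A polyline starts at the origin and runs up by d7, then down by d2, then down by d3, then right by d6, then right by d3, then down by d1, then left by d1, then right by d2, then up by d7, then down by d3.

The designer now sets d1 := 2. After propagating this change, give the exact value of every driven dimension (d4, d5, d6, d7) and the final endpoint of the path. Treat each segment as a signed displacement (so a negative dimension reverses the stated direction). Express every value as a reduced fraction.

Apply edit: d1 := 2
  d4 = d2/4 = 9/2
  d5 = d3*2 = 36
  d6 = d5/5 + d1 + d2 = 136/5
  d7 = 1 + d6*2 + d2 = 367/5
Walk from origin (0, 0):
  seg 1: up by d7 = 367/5 → (0, 367/5)
  seg 2: down by d2 = 18 → (0, 277/5)
  seg 3: down by d3 = 18 → (0, 187/5)
  seg 4: right by d6 = 136/5 → (136/5, 187/5)
  seg 5: right by d3 = 18 → (226/5, 187/5)
  seg 6: down by d1 = 2 → (226/5, 177/5)
  seg 7: left by d1 = 2 → (216/5, 177/5)
  seg 8: right by d2 = 18 → (306/5, 177/5)
  seg 9: up by d7 = 367/5 → (306/5, 544/5)
  seg 10: down by d3 = 18 → (306/5, 454/5)

d4 = 9/2
d5 = 36
d6 = 136/5
d7 = 367/5
endpoint = (306/5, 454/5)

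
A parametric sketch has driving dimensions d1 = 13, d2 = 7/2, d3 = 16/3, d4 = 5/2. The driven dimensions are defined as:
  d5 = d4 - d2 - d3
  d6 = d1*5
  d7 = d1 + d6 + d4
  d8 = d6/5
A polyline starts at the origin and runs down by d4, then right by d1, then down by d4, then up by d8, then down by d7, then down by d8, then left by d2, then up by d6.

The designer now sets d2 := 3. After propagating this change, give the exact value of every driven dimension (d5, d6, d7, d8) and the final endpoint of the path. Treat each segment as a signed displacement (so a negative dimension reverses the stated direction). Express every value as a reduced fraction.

d5 = -35/6
d6 = 65
d7 = 161/2
d8 = 13
endpoint = (10, -41/2)

Apply edit: d2 := 3
  d5 = d4 - d2 - d3 = -35/6
  d6 = d1*5 = 65
  d7 = d1 + d6 + d4 = 161/2
  d8 = d6/5 = 13
Walk from origin (0, 0):
  seg 1: down by d4 = 5/2 → (0, -5/2)
  seg 2: right by d1 = 13 → (13, -5/2)
  seg 3: down by d4 = 5/2 → (13, -5)
  seg 4: up by d8 = 13 → (13, 8)
  seg 5: down by d7 = 161/2 → (13, -145/2)
  seg 6: down by d8 = 13 → (13, -171/2)
  seg 7: left by d2 = 3 → (10, -171/2)
  seg 8: up by d6 = 65 → (10, -41/2)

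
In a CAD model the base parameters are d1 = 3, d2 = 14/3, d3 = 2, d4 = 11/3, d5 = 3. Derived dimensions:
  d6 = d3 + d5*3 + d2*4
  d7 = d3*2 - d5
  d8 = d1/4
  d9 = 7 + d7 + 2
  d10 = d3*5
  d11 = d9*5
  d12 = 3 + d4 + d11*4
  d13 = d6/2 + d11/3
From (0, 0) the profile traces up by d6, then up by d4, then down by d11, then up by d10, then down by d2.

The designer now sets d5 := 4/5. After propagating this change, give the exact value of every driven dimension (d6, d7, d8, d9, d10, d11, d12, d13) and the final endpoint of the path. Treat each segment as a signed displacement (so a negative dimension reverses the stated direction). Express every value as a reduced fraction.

d6 = 346/15
d7 = 16/5
d8 = 3/4
d9 = 61/5
d10 = 10
d11 = 61
d12 = 752/3
d13 = 478/15
endpoint = (0, -434/15)

Apply edit: d5 := 4/5
  d6 = d3 + d5*3 + d2*4 = 346/15
  d7 = d3*2 - d5 = 16/5
  d8 = d1/4 = 3/4
  d9 = 7 + d7 + 2 = 61/5
  d10 = d3*5 = 10
  d11 = d9*5 = 61
  d12 = 3 + d4 + d11*4 = 752/3
  d13 = d6/2 + d11/3 = 478/15
Walk from origin (0, 0):
  seg 1: up by d6 = 346/15 → (0, 346/15)
  seg 2: up by d4 = 11/3 → (0, 401/15)
  seg 3: down by d11 = 61 → (0, -514/15)
  seg 4: up by d10 = 10 → (0, -364/15)
  seg 5: down by d2 = 14/3 → (0, -434/15)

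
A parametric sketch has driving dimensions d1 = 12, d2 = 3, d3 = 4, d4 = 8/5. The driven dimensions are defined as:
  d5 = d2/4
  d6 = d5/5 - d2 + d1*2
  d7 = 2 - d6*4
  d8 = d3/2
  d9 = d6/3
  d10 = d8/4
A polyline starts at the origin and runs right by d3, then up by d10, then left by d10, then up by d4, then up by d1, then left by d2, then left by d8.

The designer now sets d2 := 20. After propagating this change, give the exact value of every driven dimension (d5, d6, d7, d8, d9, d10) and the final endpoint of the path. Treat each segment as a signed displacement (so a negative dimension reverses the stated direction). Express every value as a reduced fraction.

Apply edit: d2 := 20
  d5 = d2/4 = 5
  d6 = d5/5 - d2 + d1*2 = 5
  d7 = 2 - d6*4 = -18
  d8 = d3/2 = 2
  d9 = d6/3 = 5/3
  d10 = d8/4 = 1/2
Walk from origin (0, 0):
  seg 1: right by d3 = 4 → (4, 0)
  seg 2: up by d10 = 1/2 → (4, 1/2)
  seg 3: left by d10 = 1/2 → (7/2, 1/2)
  seg 4: up by d4 = 8/5 → (7/2, 21/10)
  seg 5: up by d1 = 12 → (7/2, 141/10)
  seg 6: left by d2 = 20 → (-33/2, 141/10)
  seg 7: left by d8 = 2 → (-37/2, 141/10)

d5 = 5
d6 = 5
d7 = -18
d8 = 2
d9 = 5/3
d10 = 1/2
endpoint = (-37/2, 141/10)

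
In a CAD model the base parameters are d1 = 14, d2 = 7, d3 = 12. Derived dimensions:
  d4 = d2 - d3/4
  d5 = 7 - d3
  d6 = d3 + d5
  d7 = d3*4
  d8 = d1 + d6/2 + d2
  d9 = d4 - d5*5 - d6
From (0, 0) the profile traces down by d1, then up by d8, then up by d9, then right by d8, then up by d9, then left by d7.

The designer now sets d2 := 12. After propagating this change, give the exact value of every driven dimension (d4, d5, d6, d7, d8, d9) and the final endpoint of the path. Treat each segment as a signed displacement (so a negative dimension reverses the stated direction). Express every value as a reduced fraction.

Apply edit: d2 := 12
  d4 = d2 - d3/4 = 9
  d5 = 7 - d3 = -5
  d6 = d3 + d5 = 7
  d7 = d3*4 = 48
  d8 = d1 + d6/2 + d2 = 59/2
  d9 = d4 - d5*5 - d6 = 27
Walk from origin (0, 0):
  seg 1: down by d1 = 14 → (0, -14)
  seg 2: up by d8 = 59/2 → (0, 31/2)
  seg 3: up by d9 = 27 → (0, 85/2)
  seg 4: right by d8 = 59/2 → (59/2, 85/2)
  seg 5: up by d9 = 27 → (59/2, 139/2)
  seg 6: left by d7 = 48 → (-37/2, 139/2)

d4 = 9
d5 = -5
d6 = 7
d7 = 48
d8 = 59/2
d9 = 27
endpoint = (-37/2, 139/2)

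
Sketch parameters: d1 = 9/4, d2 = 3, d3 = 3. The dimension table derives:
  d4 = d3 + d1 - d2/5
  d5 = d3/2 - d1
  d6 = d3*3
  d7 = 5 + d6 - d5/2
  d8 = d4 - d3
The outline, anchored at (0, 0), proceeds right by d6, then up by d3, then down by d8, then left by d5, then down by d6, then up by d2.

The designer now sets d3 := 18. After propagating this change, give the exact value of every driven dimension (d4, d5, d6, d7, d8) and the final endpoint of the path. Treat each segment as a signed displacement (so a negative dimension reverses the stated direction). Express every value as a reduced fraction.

Apply edit: d3 := 18
  d4 = d3 + d1 - d2/5 = 393/20
  d5 = d3/2 - d1 = 27/4
  d6 = d3*3 = 54
  d7 = 5 + d6 - d5/2 = 445/8
  d8 = d4 - d3 = 33/20
Walk from origin (0, 0):
  seg 1: right by d6 = 54 → (54, 0)
  seg 2: up by d3 = 18 → (54, 18)
  seg 3: down by d8 = 33/20 → (54, 327/20)
  seg 4: left by d5 = 27/4 → (189/4, 327/20)
  seg 5: down by d6 = 54 → (189/4, -753/20)
  seg 6: up by d2 = 3 → (189/4, -693/20)

d4 = 393/20
d5 = 27/4
d6 = 54
d7 = 445/8
d8 = 33/20
endpoint = (189/4, -693/20)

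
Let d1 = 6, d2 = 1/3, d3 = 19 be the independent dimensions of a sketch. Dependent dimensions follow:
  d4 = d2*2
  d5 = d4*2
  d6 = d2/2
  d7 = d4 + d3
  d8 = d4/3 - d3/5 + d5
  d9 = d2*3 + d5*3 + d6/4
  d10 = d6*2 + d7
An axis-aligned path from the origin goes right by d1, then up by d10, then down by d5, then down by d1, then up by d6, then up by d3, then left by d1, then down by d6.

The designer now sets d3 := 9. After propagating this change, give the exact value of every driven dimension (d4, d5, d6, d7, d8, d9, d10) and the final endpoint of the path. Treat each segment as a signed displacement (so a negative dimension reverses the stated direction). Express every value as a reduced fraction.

d4 = 2/3
d5 = 4/3
d6 = 1/6
d7 = 29/3
d8 = -11/45
d9 = 121/24
d10 = 10
endpoint = (0, 35/3)

Apply edit: d3 := 9
  d4 = d2*2 = 2/3
  d5 = d4*2 = 4/3
  d6 = d2/2 = 1/6
  d7 = d4 + d3 = 29/3
  d8 = d4/3 - d3/5 + d5 = -11/45
  d9 = d2*3 + d5*3 + d6/4 = 121/24
  d10 = d6*2 + d7 = 10
Walk from origin (0, 0):
  seg 1: right by d1 = 6 → (6, 0)
  seg 2: up by d10 = 10 → (6, 10)
  seg 3: down by d5 = 4/3 → (6, 26/3)
  seg 4: down by d1 = 6 → (6, 8/3)
  seg 5: up by d6 = 1/6 → (6, 17/6)
  seg 6: up by d3 = 9 → (6, 71/6)
  seg 7: left by d1 = 6 → (0, 71/6)
  seg 8: down by d6 = 1/6 → (0, 35/3)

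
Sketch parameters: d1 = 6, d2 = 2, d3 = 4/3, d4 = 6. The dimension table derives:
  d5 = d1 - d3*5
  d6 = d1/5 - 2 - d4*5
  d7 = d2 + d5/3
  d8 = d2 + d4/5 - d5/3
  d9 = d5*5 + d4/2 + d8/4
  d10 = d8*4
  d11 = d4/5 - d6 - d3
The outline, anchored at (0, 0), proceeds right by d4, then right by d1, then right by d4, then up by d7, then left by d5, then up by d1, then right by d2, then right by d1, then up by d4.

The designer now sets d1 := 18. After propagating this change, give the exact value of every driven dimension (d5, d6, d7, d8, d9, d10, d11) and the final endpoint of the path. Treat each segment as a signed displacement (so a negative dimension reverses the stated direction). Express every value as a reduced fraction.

d5 = 34/3
d6 = -142/5
d7 = 52/9
d8 = -26/45
d9 = 5357/90
d10 = -104/45
d11 = 424/15
endpoint = (116/3, 268/9)

Apply edit: d1 := 18
  d5 = d1 - d3*5 = 34/3
  d6 = d1/5 - 2 - d4*5 = -142/5
  d7 = d2 + d5/3 = 52/9
  d8 = d2 + d4/5 - d5/3 = -26/45
  d9 = d5*5 + d4/2 + d8/4 = 5357/90
  d10 = d8*4 = -104/45
  d11 = d4/5 - d6 - d3 = 424/15
Walk from origin (0, 0):
  seg 1: right by d4 = 6 → (6, 0)
  seg 2: right by d1 = 18 → (24, 0)
  seg 3: right by d4 = 6 → (30, 0)
  seg 4: up by d7 = 52/9 → (30, 52/9)
  seg 5: left by d5 = 34/3 → (56/3, 52/9)
  seg 6: up by d1 = 18 → (56/3, 214/9)
  seg 7: right by d2 = 2 → (62/3, 214/9)
  seg 8: right by d1 = 18 → (116/3, 214/9)
  seg 9: up by d4 = 6 → (116/3, 268/9)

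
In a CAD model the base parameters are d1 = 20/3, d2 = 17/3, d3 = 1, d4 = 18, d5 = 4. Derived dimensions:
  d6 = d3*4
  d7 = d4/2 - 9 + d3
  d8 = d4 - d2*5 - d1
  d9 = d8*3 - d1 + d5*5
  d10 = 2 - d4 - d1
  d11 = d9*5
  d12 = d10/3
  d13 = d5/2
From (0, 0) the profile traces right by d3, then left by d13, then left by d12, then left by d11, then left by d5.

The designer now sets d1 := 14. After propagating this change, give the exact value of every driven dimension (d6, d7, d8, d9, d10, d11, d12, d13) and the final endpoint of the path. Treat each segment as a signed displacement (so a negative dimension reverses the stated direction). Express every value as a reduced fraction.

d6 = 4
d7 = 1
d8 = -73/3
d9 = -67
d10 = -30
d11 = -335
d12 = -10
d13 = 2
endpoint = (340, 0)

Apply edit: d1 := 14
  d6 = d3*4 = 4
  d7 = d4/2 - 9 + d3 = 1
  d8 = d4 - d2*5 - d1 = -73/3
  d9 = d8*3 - d1 + d5*5 = -67
  d10 = 2 - d4 - d1 = -30
  d11 = d9*5 = -335
  d12 = d10/3 = -10
  d13 = d5/2 = 2
Walk from origin (0, 0):
  seg 1: right by d3 = 1 → (1, 0)
  seg 2: left by d13 = 2 → (-1, 0)
  seg 3: left by d12 = -10 → (9, 0)
  seg 4: left by d11 = -335 → (344, 0)
  seg 5: left by d5 = 4 → (340, 0)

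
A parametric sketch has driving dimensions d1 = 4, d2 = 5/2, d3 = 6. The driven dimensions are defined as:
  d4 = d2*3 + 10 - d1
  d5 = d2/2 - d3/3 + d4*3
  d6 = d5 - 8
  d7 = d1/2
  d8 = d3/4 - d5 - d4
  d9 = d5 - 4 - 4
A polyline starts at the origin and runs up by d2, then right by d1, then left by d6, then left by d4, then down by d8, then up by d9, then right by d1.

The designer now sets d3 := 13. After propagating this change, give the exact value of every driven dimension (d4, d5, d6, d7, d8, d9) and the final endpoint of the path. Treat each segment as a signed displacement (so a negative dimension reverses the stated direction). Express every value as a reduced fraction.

d4 = 27/2
d5 = 449/12
d6 = 353/12
d7 = 2
d8 = -143/3
d9 = 353/12
endpoint = (-419/12, 955/12)

Apply edit: d3 := 13
  d4 = d2*3 + 10 - d1 = 27/2
  d5 = d2/2 - d3/3 + d4*3 = 449/12
  d6 = d5 - 8 = 353/12
  d7 = d1/2 = 2
  d8 = d3/4 - d5 - d4 = -143/3
  d9 = d5 - 4 - 4 = 353/12
Walk from origin (0, 0):
  seg 1: up by d2 = 5/2 → (0, 5/2)
  seg 2: right by d1 = 4 → (4, 5/2)
  seg 3: left by d6 = 353/12 → (-305/12, 5/2)
  seg 4: left by d4 = 27/2 → (-467/12, 5/2)
  seg 5: down by d8 = -143/3 → (-467/12, 301/6)
  seg 6: up by d9 = 353/12 → (-467/12, 955/12)
  seg 7: right by d1 = 4 → (-419/12, 955/12)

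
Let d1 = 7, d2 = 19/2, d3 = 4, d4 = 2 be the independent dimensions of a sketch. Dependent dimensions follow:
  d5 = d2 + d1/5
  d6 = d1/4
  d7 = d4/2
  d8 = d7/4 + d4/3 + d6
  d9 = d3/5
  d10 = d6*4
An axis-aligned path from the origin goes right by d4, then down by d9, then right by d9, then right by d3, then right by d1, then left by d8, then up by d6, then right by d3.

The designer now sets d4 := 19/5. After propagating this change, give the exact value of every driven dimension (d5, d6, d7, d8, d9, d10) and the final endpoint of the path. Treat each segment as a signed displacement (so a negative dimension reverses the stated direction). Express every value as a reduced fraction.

Apply edit: d4 := 19/5
  d5 = d2 + d1/5 = 109/10
  d6 = d1/4 = 7/4
  d7 = d4/2 = 19/10
  d8 = d7/4 + d4/3 + d6 = 419/120
  d9 = d3/5 = 4/5
  d10 = d6*4 = 7
Walk from origin (0, 0):
  seg 1: right by d4 = 19/5 → (19/5, 0)
  seg 2: down by d9 = 4/5 → (19/5, -4/5)
  seg 3: right by d9 = 4/5 → (23/5, -4/5)
  seg 4: right by d3 = 4 → (43/5, -4/5)
  seg 5: right by d1 = 7 → (78/5, -4/5)
  seg 6: left by d8 = 419/120 → (1453/120, -4/5)
  seg 7: up by d6 = 7/4 → (1453/120, 19/20)
  seg 8: right by d3 = 4 → (1933/120, 19/20)

d5 = 109/10
d6 = 7/4
d7 = 19/10
d8 = 419/120
d9 = 4/5
d10 = 7
endpoint = (1933/120, 19/20)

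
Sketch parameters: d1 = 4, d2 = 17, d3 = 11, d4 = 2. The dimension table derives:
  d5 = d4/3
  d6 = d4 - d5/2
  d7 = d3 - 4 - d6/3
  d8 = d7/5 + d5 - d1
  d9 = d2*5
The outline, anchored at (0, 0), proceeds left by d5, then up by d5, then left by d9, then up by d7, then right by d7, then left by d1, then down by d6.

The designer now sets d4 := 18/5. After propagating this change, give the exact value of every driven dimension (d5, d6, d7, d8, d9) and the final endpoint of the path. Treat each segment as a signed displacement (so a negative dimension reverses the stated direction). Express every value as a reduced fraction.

Apply edit: d4 := 18/5
  d5 = d4/3 = 6/5
  d6 = d4 - d5/2 = 3
  d7 = d3 - 4 - d6/3 = 6
  d8 = d7/5 + d5 - d1 = -8/5
  d9 = d2*5 = 85
Walk from origin (0, 0):
  seg 1: left by d5 = 6/5 → (-6/5, 0)
  seg 2: up by d5 = 6/5 → (-6/5, 6/5)
  seg 3: left by d9 = 85 → (-431/5, 6/5)
  seg 4: up by d7 = 6 → (-431/5, 36/5)
  seg 5: right by d7 = 6 → (-401/5, 36/5)
  seg 6: left by d1 = 4 → (-421/5, 36/5)
  seg 7: down by d6 = 3 → (-421/5, 21/5)

d5 = 6/5
d6 = 3
d7 = 6
d8 = -8/5
d9 = 85
endpoint = (-421/5, 21/5)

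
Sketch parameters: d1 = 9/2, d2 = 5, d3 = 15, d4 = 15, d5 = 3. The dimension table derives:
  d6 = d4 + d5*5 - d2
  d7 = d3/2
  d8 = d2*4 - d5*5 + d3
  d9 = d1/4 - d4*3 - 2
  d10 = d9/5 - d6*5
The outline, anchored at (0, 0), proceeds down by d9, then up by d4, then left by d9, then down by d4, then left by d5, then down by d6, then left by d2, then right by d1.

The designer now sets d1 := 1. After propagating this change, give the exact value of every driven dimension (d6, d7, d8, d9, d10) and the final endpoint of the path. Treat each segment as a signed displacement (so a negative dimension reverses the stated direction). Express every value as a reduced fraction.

d6 = 25
d7 = 15/2
d8 = 20
d9 = -187/4
d10 = -2687/20
endpoint = (159/4, 87/4)

Apply edit: d1 := 1
  d6 = d4 + d5*5 - d2 = 25
  d7 = d3/2 = 15/2
  d8 = d2*4 - d5*5 + d3 = 20
  d9 = d1/4 - d4*3 - 2 = -187/4
  d10 = d9/5 - d6*5 = -2687/20
Walk from origin (0, 0):
  seg 1: down by d9 = -187/4 → (0, 187/4)
  seg 2: up by d4 = 15 → (0, 247/4)
  seg 3: left by d9 = -187/4 → (187/4, 247/4)
  seg 4: down by d4 = 15 → (187/4, 187/4)
  seg 5: left by d5 = 3 → (175/4, 187/4)
  seg 6: down by d6 = 25 → (175/4, 87/4)
  seg 7: left by d2 = 5 → (155/4, 87/4)
  seg 8: right by d1 = 1 → (159/4, 87/4)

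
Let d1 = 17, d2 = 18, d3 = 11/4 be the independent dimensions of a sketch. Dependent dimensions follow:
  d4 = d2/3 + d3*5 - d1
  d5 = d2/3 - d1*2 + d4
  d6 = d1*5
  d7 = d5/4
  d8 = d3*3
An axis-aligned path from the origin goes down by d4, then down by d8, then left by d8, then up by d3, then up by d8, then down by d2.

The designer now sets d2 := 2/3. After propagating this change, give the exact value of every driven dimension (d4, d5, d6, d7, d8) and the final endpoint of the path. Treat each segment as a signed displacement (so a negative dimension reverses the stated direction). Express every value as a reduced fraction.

d4 = -109/36
d5 = -1325/36
d6 = 85
d7 = -1325/144
d8 = 33/4
endpoint = (-33/4, 46/9)

Apply edit: d2 := 2/3
  d4 = d2/3 + d3*5 - d1 = -109/36
  d5 = d2/3 - d1*2 + d4 = -1325/36
  d6 = d1*5 = 85
  d7 = d5/4 = -1325/144
  d8 = d3*3 = 33/4
Walk from origin (0, 0):
  seg 1: down by d4 = -109/36 → (0, 109/36)
  seg 2: down by d8 = 33/4 → (0, -47/9)
  seg 3: left by d8 = 33/4 → (-33/4, -47/9)
  seg 4: up by d3 = 11/4 → (-33/4, -89/36)
  seg 5: up by d8 = 33/4 → (-33/4, 52/9)
  seg 6: down by d2 = 2/3 → (-33/4, 46/9)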